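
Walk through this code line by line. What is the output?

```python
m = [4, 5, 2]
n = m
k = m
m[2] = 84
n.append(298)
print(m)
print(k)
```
[4, 5, 84, 298]
[4, 5, 84, 298]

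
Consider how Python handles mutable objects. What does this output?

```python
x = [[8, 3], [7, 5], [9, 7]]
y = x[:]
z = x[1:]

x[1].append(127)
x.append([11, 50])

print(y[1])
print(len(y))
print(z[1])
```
[7, 5, 127]
3
[9, 7]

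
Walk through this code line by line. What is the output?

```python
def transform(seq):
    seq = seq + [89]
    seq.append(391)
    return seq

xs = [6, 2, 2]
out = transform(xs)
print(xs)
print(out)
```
[6, 2, 2]
[6, 2, 2, 89, 391]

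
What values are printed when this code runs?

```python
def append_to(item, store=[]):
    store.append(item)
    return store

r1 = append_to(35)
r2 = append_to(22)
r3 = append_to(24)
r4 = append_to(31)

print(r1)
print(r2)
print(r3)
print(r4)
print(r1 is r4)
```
[35, 22, 24, 31]
[35, 22, 24, 31]
[35, 22, 24, 31]
[35, 22, 24, 31]
True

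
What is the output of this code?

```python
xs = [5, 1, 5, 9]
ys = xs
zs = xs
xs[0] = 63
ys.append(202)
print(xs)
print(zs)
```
[63, 1, 5, 9, 202]
[63, 1, 5, 9, 202]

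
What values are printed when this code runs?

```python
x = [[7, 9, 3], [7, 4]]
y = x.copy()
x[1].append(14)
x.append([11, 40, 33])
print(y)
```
[[7, 9, 3], [7, 4, 14]]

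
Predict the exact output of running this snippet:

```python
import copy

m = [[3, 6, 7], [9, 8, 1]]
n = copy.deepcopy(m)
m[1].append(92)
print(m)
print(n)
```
[[3, 6, 7], [9, 8, 1, 92]]
[[3, 6, 7], [9, 8, 1]]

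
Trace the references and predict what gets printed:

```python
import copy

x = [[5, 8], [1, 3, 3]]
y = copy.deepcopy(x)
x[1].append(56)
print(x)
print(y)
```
[[5, 8], [1, 3, 3, 56]]
[[5, 8], [1, 3, 3]]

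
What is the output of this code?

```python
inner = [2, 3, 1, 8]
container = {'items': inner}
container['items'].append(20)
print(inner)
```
[2, 3, 1, 8, 20]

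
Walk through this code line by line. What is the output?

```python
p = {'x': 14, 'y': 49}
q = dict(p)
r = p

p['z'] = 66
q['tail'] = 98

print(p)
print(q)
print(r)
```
{'x': 14, 'y': 49, 'z': 66}
{'x': 14, 'y': 49, 'tail': 98}
{'x': 14, 'y': 49, 'z': 66}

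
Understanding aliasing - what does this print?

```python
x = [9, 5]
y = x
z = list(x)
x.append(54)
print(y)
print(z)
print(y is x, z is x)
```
[9, 5, 54]
[9, 5]
True False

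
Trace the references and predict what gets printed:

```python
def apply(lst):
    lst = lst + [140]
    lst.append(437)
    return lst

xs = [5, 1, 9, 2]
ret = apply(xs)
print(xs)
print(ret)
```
[5, 1, 9, 2]
[5, 1, 9, 2, 140, 437]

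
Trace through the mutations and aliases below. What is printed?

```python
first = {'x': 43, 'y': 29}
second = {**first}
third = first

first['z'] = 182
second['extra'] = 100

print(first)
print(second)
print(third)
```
{'x': 43, 'y': 29, 'z': 182}
{'x': 43, 'y': 29, 'extra': 100}
{'x': 43, 'y': 29, 'z': 182}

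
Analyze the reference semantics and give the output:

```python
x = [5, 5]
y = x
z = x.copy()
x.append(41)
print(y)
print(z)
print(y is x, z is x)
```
[5, 5, 41]
[5, 5]
True False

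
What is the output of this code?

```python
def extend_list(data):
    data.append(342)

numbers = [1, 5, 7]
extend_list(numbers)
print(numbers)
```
[1, 5, 7, 342]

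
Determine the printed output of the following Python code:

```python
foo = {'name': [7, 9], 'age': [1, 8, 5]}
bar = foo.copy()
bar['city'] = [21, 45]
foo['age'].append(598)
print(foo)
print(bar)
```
{'name': [7, 9], 'age': [1, 8, 5, 598]}
{'name': [7, 9], 'age': [1, 8, 5, 598], 'city': [21, 45]}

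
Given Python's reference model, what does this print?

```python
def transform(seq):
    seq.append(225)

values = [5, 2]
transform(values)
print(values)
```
[5, 2, 225]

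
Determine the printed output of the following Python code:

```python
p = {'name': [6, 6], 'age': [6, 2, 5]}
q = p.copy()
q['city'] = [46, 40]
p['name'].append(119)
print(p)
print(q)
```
{'name': [6, 6, 119], 'age': [6, 2, 5]}
{'name': [6, 6, 119], 'age': [6, 2, 5], 'city': [46, 40]}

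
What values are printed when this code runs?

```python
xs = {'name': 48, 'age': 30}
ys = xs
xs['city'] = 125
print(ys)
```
{'name': 48, 'age': 30, 'city': 125}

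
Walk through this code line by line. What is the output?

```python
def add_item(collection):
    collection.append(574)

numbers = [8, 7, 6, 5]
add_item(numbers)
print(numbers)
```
[8, 7, 6, 5, 574]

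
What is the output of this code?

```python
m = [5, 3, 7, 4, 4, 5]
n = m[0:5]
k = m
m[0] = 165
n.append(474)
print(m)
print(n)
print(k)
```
[165, 3, 7, 4, 4, 5]
[5, 3, 7, 4, 4, 474]
[165, 3, 7, 4, 4, 5]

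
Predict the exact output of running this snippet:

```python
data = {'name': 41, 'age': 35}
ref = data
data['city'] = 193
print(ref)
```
{'name': 41, 'age': 35, 'city': 193}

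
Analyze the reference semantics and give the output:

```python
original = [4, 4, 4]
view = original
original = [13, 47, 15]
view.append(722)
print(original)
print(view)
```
[13, 47, 15]
[4, 4, 4, 722]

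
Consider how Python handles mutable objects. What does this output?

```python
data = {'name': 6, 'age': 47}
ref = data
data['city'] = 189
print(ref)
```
{'name': 6, 'age': 47, 'city': 189}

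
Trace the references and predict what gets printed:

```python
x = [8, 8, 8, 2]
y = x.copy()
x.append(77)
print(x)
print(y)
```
[8, 8, 8, 2, 77]
[8, 8, 8, 2]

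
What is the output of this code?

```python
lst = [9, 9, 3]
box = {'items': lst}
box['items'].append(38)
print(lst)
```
[9, 9, 3, 38]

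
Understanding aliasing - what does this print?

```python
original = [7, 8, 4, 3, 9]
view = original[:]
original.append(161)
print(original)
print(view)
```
[7, 8, 4, 3, 9, 161]
[7, 8, 4, 3, 9]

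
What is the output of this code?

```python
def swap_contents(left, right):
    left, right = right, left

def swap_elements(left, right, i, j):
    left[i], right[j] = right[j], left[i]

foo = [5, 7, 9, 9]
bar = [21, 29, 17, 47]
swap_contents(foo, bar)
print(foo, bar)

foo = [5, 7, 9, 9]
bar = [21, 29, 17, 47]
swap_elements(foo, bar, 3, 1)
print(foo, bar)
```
[5, 7, 9, 9] [21, 29, 17, 47]
[5, 7, 9, 29] [21, 9, 17, 47]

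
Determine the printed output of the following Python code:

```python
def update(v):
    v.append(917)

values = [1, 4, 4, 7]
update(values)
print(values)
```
[1, 4, 4, 7, 917]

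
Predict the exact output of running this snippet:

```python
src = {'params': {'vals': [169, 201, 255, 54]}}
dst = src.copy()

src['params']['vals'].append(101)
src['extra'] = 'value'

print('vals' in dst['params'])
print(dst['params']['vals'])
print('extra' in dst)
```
True
[169, 201, 255, 54, 101]
False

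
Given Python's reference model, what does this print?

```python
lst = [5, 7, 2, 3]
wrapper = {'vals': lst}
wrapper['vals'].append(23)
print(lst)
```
[5, 7, 2, 3, 23]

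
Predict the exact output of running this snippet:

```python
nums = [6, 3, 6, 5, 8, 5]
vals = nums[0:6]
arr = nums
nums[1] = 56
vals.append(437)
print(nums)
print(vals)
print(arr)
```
[6, 56, 6, 5, 8, 5]
[6, 3, 6, 5, 8, 5, 437]
[6, 56, 6, 5, 8, 5]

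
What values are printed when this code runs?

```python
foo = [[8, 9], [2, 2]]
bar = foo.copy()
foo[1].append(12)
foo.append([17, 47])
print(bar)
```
[[8, 9], [2, 2, 12]]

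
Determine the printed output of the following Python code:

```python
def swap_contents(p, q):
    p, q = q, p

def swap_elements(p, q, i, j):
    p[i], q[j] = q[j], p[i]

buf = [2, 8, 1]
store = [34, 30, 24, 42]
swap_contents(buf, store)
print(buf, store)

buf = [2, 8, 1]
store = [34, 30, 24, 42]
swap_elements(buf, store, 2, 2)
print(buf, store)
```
[2, 8, 1] [34, 30, 24, 42]
[2, 8, 24] [34, 30, 1, 42]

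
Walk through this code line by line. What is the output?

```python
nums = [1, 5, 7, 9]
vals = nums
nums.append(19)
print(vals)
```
[1, 5, 7, 9, 19]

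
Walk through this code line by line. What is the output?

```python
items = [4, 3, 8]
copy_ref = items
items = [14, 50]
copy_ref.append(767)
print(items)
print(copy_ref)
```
[14, 50]
[4, 3, 8, 767]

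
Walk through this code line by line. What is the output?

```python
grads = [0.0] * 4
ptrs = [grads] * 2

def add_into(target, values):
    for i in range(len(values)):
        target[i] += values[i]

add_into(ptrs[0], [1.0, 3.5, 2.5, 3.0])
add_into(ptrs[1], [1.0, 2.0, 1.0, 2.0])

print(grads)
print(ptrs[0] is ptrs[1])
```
[2.0, 5.5, 3.5, 5.0]
True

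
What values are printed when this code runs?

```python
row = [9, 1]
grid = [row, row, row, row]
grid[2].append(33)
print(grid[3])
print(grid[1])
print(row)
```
[9, 1, 33]
[9, 1, 33]
[9, 1, 33]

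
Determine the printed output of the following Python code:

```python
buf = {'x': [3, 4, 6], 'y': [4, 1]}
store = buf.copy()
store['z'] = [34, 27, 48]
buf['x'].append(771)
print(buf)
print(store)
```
{'x': [3, 4, 6, 771], 'y': [4, 1]}
{'x': [3, 4, 6, 771], 'y': [4, 1], 'z': [34, 27, 48]}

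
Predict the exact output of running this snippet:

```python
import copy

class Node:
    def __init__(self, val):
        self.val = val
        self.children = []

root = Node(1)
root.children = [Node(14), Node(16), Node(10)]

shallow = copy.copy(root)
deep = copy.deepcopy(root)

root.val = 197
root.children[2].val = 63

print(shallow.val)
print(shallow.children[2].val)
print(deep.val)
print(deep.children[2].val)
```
1
63
1
10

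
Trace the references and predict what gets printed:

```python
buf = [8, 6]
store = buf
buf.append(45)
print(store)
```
[8, 6, 45]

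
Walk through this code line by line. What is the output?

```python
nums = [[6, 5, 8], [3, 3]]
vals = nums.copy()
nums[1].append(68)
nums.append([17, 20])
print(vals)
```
[[6, 5, 8], [3, 3, 68]]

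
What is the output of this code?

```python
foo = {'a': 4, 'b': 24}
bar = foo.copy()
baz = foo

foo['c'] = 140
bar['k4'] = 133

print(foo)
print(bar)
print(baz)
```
{'a': 4, 'b': 24, 'c': 140}
{'a': 4, 'b': 24, 'k4': 133}
{'a': 4, 'b': 24, 'c': 140}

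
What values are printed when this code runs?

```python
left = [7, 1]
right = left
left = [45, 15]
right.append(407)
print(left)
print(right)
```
[45, 15]
[7, 1, 407]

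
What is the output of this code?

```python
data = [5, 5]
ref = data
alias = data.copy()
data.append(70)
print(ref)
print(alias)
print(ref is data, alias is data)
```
[5, 5, 70]
[5, 5]
True False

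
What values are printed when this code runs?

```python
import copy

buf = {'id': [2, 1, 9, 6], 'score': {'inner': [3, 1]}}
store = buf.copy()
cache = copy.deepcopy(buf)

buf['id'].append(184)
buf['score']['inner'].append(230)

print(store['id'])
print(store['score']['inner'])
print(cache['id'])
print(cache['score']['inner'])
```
[2, 1, 9, 6, 184]
[3, 1, 230]
[2, 1, 9, 6]
[3, 1]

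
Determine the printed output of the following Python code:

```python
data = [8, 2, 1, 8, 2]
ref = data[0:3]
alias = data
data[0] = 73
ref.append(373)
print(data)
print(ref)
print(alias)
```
[73, 2, 1, 8, 2]
[8, 2, 1, 373]
[73, 2, 1, 8, 2]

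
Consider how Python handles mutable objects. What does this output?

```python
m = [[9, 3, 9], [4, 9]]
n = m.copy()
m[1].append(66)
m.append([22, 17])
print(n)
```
[[9, 3, 9], [4, 9, 66]]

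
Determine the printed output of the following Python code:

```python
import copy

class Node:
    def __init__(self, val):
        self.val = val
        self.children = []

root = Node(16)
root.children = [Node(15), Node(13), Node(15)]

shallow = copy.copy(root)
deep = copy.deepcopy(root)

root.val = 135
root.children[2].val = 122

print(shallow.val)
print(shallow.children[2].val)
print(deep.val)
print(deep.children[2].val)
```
16
122
16
15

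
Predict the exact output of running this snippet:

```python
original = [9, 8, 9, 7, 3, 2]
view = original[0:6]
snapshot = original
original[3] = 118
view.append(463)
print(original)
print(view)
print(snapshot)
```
[9, 8, 9, 118, 3, 2]
[9, 8, 9, 7, 3, 2, 463]
[9, 8, 9, 118, 3, 2]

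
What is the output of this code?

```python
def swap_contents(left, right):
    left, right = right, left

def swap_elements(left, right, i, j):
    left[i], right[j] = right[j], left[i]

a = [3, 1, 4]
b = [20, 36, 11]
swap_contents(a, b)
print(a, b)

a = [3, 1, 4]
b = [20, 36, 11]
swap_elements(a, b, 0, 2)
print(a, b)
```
[3, 1, 4] [20, 36, 11]
[11, 1, 4] [20, 36, 3]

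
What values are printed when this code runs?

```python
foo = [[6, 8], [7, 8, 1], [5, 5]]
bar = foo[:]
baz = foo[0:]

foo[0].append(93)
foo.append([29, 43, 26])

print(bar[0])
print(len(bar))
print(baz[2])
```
[6, 8, 93]
3
[5, 5]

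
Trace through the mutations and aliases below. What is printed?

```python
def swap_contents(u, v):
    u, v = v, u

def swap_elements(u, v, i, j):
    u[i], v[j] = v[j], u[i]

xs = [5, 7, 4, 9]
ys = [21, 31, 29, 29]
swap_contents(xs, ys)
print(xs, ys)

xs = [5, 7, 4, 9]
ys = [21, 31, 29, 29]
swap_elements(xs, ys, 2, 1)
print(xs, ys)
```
[5, 7, 4, 9] [21, 31, 29, 29]
[5, 7, 31, 9] [21, 4, 29, 29]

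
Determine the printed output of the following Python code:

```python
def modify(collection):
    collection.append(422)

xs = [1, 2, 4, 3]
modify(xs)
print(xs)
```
[1, 2, 4, 3, 422]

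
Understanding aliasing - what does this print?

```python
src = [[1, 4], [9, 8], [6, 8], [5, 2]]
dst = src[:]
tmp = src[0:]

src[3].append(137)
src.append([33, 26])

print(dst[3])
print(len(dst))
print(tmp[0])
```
[5, 2, 137]
4
[1, 4]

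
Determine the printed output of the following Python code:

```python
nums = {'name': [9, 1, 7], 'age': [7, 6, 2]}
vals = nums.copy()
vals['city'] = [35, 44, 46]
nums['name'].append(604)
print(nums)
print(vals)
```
{'name': [9, 1, 7, 604], 'age': [7, 6, 2]}
{'name': [9, 1, 7, 604], 'age': [7, 6, 2], 'city': [35, 44, 46]}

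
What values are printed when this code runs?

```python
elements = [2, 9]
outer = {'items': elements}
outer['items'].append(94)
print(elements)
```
[2, 9, 94]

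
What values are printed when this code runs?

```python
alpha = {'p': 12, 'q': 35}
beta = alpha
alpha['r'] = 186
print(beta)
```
{'p': 12, 'q': 35, 'r': 186}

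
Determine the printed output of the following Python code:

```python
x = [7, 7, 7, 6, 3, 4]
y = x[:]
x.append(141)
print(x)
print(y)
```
[7, 7, 7, 6, 3, 4, 141]
[7, 7, 7, 6, 3, 4]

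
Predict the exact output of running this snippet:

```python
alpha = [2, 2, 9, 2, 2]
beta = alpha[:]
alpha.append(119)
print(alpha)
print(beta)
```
[2, 2, 9, 2, 2, 119]
[2, 2, 9, 2, 2]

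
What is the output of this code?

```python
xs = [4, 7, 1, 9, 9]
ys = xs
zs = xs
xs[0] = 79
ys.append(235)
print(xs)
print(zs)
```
[79, 7, 1, 9, 9, 235]
[79, 7, 1, 9, 9, 235]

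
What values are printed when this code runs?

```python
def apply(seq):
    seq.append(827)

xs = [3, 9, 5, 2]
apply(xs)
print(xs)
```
[3, 9, 5, 2, 827]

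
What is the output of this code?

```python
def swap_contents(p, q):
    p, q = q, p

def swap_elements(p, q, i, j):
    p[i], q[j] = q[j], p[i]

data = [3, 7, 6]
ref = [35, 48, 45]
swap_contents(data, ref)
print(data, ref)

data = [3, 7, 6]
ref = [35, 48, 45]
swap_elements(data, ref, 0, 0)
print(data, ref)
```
[3, 7, 6] [35, 48, 45]
[35, 7, 6] [3, 48, 45]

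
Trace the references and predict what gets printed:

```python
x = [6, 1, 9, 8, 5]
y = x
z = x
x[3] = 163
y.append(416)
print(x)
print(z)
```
[6, 1, 9, 163, 5, 416]
[6, 1, 9, 163, 5, 416]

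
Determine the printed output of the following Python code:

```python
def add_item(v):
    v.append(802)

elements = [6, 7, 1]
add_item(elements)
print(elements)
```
[6, 7, 1, 802]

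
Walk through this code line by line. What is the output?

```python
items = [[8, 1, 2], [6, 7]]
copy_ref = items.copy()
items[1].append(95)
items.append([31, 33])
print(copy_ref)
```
[[8, 1, 2], [6, 7, 95]]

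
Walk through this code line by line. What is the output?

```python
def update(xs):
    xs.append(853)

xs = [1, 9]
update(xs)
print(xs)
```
[1, 9, 853]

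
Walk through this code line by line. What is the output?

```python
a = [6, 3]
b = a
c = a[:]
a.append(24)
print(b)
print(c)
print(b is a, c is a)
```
[6, 3, 24]
[6, 3]
True False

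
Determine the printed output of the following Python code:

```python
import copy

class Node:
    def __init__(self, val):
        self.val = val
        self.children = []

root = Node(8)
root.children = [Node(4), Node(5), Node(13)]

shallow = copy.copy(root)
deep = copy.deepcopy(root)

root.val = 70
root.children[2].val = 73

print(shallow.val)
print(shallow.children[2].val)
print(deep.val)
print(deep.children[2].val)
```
8
73
8
13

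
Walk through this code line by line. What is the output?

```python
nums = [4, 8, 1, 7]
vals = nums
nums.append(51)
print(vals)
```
[4, 8, 1, 7, 51]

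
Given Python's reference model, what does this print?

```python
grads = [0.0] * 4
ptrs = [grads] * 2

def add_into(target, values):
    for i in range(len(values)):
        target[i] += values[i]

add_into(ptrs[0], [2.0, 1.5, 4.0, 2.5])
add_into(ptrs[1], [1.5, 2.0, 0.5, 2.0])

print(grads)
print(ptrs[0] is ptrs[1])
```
[3.5, 3.5, 4.5, 4.5]
True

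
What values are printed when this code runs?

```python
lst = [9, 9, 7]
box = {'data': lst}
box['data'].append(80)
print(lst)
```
[9, 9, 7, 80]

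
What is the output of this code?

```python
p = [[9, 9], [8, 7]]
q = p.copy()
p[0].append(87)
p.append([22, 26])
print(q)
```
[[9, 9, 87], [8, 7]]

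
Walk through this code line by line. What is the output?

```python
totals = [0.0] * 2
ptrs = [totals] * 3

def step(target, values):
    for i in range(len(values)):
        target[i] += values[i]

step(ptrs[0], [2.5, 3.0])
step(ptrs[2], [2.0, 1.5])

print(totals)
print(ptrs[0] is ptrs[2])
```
[4.5, 4.5]
True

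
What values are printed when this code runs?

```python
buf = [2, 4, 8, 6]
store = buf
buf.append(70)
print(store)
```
[2, 4, 8, 6, 70]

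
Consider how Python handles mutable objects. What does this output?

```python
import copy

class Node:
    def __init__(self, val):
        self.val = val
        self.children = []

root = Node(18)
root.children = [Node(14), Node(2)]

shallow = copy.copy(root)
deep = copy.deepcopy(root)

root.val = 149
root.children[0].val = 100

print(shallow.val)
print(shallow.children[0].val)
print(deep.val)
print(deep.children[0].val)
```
18
100
18
14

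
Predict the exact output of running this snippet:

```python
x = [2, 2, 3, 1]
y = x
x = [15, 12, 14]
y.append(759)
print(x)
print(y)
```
[15, 12, 14]
[2, 2, 3, 1, 759]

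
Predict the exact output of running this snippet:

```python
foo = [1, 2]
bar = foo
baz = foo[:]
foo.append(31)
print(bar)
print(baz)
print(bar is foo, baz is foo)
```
[1, 2, 31]
[1, 2]
True False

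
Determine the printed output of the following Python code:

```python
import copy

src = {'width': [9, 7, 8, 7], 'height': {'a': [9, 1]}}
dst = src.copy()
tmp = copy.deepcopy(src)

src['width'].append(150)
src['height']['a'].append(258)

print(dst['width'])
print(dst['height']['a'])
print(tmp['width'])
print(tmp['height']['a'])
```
[9, 7, 8, 7, 150]
[9, 1, 258]
[9, 7, 8, 7]
[9, 1]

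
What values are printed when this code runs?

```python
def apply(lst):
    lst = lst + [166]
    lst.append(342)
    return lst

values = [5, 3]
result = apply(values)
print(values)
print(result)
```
[5, 3]
[5, 3, 166, 342]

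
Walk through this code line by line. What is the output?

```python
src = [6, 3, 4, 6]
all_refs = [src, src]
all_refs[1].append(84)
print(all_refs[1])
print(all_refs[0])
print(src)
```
[6, 3, 4, 6, 84]
[6, 3, 4, 6, 84]
[6, 3, 4, 6, 84]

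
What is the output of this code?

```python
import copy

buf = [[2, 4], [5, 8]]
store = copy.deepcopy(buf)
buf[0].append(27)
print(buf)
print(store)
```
[[2, 4, 27], [5, 8]]
[[2, 4], [5, 8]]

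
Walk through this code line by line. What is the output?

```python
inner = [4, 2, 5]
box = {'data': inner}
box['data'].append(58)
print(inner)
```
[4, 2, 5, 58]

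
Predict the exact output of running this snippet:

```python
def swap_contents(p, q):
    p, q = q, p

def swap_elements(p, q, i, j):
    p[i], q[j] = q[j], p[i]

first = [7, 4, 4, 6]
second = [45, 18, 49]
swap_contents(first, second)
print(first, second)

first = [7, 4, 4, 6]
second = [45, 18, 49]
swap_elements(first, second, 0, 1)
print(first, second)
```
[7, 4, 4, 6] [45, 18, 49]
[18, 4, 4, 6] [45, 7, 49]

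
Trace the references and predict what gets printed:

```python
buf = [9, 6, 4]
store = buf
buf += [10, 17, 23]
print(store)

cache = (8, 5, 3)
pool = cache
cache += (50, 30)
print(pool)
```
[9, 6, 4, 10, 17, 23]
(8, 5, 3)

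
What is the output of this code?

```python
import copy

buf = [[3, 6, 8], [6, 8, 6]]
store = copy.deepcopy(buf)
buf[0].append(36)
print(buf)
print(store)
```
[[3, 6, 8, 36], [6, 8, 6]]
[[3, 6, 8], [6, 8, 6]]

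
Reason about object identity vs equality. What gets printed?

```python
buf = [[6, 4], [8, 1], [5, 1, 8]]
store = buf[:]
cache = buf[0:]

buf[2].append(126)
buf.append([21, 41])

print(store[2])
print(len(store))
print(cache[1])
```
[5, 1, 8, 126]
3
[8, 1]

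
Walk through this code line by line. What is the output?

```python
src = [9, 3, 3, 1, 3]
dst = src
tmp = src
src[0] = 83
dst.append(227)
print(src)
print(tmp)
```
[83, 3, 3, 1, 3, 227]
[83, 3, 3, 1, 3, 227]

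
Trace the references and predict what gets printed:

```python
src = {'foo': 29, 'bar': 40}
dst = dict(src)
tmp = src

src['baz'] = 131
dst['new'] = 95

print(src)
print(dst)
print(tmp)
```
{'foo': 29, 'bar': 40, 'baz': 131}
{'foo': 29, 'bar': 40, 'new': 95}
{'foo': 29, 'bar': 40, 'baz': 131}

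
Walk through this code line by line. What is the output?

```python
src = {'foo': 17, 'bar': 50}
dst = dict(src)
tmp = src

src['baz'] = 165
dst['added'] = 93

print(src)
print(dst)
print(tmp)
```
{'foo': 17, 'bar': 50, 'baz': 165}
{'foo': 17, 'bar': 50, 'added': 93}
{'foo': 17, 'bar': 50, 'baz': 165}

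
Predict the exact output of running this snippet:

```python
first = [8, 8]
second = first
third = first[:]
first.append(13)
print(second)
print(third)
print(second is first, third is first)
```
[8, 8, 13]
[8, 8]
True False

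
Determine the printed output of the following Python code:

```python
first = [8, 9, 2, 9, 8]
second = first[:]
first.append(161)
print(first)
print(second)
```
[8, 9, 2, 9, 8, 161]
[8, 9, 2, 9, 8]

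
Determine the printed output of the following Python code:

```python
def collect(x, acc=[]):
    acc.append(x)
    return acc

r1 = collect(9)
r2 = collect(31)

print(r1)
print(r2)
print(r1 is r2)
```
[9, 31]
[9, 31]
True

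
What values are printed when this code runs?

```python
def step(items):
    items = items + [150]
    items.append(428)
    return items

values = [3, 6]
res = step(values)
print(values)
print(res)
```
[3, 6]
[3, 6, 150, 428]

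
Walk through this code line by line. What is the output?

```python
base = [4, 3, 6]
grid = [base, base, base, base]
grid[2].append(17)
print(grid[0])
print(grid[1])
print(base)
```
[4, 3, 6, 17]
[4, 3, 6, 17]
[4, 3, 6, 17]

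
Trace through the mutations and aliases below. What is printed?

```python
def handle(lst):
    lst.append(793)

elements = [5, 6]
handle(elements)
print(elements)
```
[5, 6, 793]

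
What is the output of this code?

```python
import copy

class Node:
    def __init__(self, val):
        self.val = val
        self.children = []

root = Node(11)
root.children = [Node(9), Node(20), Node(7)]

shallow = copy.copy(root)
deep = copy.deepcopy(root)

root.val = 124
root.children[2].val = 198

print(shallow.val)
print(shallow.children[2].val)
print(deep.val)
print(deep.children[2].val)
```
11
198
11
7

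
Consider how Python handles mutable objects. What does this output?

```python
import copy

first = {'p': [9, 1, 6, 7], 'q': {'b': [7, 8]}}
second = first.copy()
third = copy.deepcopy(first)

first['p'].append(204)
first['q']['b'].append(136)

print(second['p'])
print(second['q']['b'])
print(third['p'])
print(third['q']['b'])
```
[9, 1, 6, 7, 204]
[7, 8, 136]
[9, 1, 6, 7]
[7, 8]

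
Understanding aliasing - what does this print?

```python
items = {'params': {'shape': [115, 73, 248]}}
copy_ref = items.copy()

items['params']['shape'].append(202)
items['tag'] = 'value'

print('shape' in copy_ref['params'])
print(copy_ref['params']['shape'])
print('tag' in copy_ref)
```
True
[115, 73, 248, 202]
False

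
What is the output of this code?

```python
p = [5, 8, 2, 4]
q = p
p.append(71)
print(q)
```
[5, 8, 2, 4, 71]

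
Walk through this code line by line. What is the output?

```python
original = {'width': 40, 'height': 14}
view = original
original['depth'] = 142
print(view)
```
{'width': 40, 'height': 14, 'depth': 142}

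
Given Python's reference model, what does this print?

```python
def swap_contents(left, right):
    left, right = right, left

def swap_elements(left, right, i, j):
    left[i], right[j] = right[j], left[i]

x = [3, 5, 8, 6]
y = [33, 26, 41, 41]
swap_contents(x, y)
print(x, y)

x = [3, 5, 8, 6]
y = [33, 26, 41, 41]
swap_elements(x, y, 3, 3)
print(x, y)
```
[3, 5, 8, 6] [33, 26, 41, 41]
[3, 5, 8, 41] [33, 26, 41, 6]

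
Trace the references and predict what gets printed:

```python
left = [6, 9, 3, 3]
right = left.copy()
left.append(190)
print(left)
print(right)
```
[6, 9, 3, 3, 190]
[6, 9, 3, 3]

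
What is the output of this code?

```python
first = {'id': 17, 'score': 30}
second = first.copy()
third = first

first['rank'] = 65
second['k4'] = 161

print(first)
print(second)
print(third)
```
{'id': 17, 'score': 30, 'rank': 65}
{'id': 17, 'score': 30, 'k4': 161}
{'id': 17, 'score': 30, 'rank': 65}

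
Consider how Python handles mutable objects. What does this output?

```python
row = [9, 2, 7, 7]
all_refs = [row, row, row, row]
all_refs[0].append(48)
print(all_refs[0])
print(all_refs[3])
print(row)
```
[9, 2, 7, 7, 48]
[9, 2, 7, 7, 48]
[9, 2, 7, 7, 48]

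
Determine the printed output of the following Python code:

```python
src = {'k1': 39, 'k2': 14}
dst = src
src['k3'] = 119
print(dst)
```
{'k1': 39, 'k2': 14, 'k3': 119}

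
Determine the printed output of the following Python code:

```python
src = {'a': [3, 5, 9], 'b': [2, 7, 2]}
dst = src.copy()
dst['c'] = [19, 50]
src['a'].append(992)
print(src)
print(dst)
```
{'a': [3, 5, 9, 992], 'b': [2, 7, 2]}
{'a': [3, 5, 9, 992], 'b': [2, 7, 2], 'c': [19, 50]}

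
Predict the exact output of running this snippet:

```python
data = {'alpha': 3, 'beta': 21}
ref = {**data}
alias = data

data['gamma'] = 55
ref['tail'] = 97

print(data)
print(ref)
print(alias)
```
{'alpha': 3, 'beta': 21, 'gamma': 55}
{'alpha': 3, 'beta': 21, 'tail': 97}
{'alpha': 3, 'beta': 21, 'gamma': 55}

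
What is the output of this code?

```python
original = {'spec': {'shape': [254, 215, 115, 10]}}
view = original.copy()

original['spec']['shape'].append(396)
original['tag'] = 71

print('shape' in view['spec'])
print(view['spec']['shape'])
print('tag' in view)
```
True
[254, 215, 115, 10, 396]
False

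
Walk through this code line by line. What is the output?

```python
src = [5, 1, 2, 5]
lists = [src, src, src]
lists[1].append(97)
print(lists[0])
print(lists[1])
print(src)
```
[5, 1, 2, 5, 97]
[5, 1, 2, 5, 97]
[5, 1, 2, 5, 97]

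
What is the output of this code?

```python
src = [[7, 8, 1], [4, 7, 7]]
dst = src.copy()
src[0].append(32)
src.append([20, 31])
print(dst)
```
[[7, 8, 1, 32], [4, 7, 7]]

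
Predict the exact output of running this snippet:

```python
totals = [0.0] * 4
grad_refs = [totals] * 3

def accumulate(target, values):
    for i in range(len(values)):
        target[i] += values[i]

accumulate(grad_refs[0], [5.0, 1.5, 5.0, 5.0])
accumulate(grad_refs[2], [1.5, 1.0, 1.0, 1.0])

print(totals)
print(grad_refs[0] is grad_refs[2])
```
[6.5, 2.5, 6.0, 6.0]
True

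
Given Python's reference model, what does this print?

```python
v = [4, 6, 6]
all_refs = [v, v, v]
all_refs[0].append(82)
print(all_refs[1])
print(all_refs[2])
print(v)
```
[4, 6, 6, 82]
[4, 6, 6, 82]
[4, 6, 6, 82]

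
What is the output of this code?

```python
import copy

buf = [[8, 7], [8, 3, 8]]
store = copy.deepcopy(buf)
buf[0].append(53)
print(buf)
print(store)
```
[[8, 7, 53], [8, 3, 8]]
[[8, 7], [8, 3, 8]]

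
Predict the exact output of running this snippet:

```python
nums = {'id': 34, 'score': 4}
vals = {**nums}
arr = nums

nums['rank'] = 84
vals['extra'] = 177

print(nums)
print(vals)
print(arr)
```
{'id': 34, 'score': 4, 'rank': 84}
{'id': 34, 'score': 4, 'extra': 177}
{'id': 34, 'score': 4, 'rank': 84}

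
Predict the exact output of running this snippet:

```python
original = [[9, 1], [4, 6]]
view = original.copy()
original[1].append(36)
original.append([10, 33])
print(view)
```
[[9, 1], [4, 6, 36]]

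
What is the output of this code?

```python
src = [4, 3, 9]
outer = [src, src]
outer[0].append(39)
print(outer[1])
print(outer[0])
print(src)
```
[4, 3, 9, 39]
[4, 3, 9, 39]
[4, 3, 9, 39]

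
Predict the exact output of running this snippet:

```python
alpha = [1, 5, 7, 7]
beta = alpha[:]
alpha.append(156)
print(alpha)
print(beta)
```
[1, 5, 7, 7, 156]
[1, 5, 7, 7]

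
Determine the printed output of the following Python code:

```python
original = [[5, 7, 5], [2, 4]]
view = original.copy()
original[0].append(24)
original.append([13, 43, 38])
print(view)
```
[[5, 7, 5, 24], [2, 4]]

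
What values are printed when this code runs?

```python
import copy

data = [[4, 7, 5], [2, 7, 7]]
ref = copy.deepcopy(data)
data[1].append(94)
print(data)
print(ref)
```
[[4, 7, 5], [2, 7, 7, 94]]
[[4, 7, 5], [2, 7, 7]]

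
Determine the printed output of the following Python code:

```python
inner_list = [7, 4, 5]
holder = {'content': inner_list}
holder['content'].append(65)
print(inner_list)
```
[7, 4, 5, 65]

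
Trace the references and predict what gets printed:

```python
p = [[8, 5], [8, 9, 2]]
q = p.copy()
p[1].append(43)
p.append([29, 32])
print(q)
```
[[8, 5], [8, 9, 2, 43]]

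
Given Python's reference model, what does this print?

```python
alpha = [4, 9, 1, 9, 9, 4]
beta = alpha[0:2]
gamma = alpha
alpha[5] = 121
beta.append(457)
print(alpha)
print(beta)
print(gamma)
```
[4, 9, 1, 9, 9, 121]
[4, 9, 457]
[4, 9, 1, 9, 9, 121]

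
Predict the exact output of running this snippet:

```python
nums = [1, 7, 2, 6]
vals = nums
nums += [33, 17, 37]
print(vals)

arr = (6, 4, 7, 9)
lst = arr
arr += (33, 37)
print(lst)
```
[1, 7, 2, 6, 33, 17, 37]
(6, 4, 7, 9)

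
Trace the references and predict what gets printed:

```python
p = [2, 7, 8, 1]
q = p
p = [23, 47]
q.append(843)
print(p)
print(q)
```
[23, 47]
[2, 7, 8, 1, 843]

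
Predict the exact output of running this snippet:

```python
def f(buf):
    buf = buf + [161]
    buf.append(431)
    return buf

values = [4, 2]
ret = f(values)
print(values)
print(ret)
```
[4, 2]
[4, 2, 161, 431]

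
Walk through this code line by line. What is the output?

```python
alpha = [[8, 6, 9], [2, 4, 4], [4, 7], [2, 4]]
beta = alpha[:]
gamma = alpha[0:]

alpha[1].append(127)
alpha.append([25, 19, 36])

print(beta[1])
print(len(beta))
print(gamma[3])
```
[2, 4, 4, 127]
4
[2, 4]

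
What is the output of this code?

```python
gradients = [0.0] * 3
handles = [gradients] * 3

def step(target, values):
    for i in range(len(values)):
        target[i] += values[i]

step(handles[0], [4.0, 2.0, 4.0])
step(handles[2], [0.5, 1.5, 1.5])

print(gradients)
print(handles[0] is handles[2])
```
[4.5, 3.5, 5.5]
True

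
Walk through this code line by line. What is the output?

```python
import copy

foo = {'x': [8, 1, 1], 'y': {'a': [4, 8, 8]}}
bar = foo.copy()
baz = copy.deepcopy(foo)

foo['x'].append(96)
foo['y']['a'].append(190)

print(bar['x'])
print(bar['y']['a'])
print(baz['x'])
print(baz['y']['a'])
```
[8, 1, 1, 96]
[4, 8, 8, 190]
[8, 1, 1]
[4, 8, 8]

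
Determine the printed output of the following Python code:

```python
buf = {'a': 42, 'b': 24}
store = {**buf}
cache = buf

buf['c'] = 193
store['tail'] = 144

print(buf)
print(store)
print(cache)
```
{'a': 42, 'b': 24, 'c': 193}
{'a': 42, 'b': 24, 'tail': 144}
{'a': 42, 'b': 24, 'c': 193}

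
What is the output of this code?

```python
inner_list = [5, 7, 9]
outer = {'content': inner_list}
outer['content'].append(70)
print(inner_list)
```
[5, 7, 9, 70]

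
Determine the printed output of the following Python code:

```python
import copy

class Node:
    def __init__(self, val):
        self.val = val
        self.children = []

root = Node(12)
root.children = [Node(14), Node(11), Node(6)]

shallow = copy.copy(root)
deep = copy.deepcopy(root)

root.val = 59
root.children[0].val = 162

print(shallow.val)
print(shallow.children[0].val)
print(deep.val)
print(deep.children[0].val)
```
12
162
12
14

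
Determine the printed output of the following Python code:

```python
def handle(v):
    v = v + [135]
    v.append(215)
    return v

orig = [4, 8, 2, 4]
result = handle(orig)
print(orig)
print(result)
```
[4, 8, 2, 4]
[4, 8, 2, 4, 135, 215]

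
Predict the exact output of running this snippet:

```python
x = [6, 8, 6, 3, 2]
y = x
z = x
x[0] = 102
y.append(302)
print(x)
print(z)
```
[102, 8, 6, 3, 2, 302]
[102, 8, 6, 3, 2, 302]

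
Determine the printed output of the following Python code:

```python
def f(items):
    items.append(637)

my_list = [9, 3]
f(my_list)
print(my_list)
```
[9, 3, 637]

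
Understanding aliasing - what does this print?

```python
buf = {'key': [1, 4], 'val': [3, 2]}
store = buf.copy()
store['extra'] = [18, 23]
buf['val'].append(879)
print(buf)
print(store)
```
{'key': [1, 4], 'val': [3, 2, 879]}
{'key': [1, 4], 'val': [3, 2, 879], 'extra': [18, 23]}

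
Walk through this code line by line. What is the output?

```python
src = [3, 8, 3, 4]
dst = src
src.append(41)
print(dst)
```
[3, 8, 3, 4, 41]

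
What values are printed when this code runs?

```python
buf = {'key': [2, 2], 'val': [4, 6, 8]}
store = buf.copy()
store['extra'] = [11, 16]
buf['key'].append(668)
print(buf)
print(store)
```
{'key': [2, 2, 668], 'val': [4, 6, 8]}
{'key': [2, 2, 668], 'val': [4, 6, 8], 'extra': [11, 16]}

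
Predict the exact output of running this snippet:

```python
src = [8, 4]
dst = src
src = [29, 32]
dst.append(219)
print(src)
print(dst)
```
[29, 32]
[8, 4, 219]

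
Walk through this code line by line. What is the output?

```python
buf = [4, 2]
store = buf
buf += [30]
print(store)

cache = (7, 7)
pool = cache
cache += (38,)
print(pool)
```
[4, 2, 30]
(7, 7)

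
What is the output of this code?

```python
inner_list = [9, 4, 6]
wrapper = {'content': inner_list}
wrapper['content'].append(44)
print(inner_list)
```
[9, 4, 6, 44]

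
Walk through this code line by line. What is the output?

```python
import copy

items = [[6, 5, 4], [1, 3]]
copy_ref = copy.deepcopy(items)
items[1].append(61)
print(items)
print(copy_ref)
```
[[6, 5, 4], [1, 3, 61]]
[[6, 5, 4], [1, 3]]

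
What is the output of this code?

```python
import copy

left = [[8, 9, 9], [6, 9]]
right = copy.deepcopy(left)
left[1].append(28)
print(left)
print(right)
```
[[8, 9, 9], [6, 9, 28]]
[[8, 9, 9], [6, 9]]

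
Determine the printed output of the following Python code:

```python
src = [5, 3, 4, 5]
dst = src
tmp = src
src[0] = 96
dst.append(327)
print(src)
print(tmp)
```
[96, 3, 4, 5, 327]
[96, 3, 4, 5, 327]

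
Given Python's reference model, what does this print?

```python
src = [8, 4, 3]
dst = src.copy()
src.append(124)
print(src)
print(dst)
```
[8, 4, 3, 124]
[8, 4, 3]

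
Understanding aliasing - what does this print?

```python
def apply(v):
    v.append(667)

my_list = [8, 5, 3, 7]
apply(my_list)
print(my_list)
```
[8, 5, 3, 7, 667]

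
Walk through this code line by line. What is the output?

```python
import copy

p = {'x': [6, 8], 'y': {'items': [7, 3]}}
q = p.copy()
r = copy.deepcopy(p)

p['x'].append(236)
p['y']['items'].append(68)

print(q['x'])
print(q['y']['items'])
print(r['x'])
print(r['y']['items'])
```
[6, 8, 236]
[7, 3, 68]
[6, 8]
[7, 3]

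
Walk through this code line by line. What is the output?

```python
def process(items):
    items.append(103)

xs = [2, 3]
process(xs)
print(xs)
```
[2, 3, 103]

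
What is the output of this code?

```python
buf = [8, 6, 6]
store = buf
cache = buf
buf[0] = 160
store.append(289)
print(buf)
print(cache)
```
[160, 6, 6, 289]
[160, 6, 6, 289]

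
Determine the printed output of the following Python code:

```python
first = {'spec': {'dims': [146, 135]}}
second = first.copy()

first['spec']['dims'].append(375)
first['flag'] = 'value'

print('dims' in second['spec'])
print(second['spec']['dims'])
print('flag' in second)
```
True
[146, 135, 375]
False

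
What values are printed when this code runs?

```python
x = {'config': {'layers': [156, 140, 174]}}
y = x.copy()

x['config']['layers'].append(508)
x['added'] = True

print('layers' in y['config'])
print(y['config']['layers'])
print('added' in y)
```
True
[156, 140, 174, 508]
False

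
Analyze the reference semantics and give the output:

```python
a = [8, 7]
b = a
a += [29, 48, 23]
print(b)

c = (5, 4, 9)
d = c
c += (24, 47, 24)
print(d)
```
[8, 7, 29, 48, 23]
(5, 4, 9)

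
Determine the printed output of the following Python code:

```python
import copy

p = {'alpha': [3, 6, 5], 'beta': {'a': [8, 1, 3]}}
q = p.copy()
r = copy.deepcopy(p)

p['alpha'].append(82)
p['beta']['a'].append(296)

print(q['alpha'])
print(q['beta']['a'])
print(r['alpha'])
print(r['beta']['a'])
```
[3, 6, 5, 82]
[8, 1, 3, 296]
[3, 6, 5]
[8, 1, 3]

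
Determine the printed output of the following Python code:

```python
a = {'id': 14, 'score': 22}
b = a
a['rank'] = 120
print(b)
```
{'id': 14, 'score': 22, 'rank': 120}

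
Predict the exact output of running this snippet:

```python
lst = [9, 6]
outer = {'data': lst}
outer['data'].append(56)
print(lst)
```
[9, 6, 56]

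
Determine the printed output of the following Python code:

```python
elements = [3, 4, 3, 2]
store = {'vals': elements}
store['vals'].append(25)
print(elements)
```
[3, 4, 3, 2, 25]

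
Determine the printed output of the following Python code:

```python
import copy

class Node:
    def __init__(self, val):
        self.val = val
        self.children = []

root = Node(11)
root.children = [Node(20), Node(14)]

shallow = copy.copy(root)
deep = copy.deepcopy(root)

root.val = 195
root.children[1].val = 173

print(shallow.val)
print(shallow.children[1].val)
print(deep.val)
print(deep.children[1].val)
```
11
173
11
14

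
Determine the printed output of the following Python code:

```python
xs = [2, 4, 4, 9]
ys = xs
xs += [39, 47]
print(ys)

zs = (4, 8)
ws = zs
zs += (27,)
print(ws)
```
[2, 4, 4, 9, 39, 47]
(4, 8)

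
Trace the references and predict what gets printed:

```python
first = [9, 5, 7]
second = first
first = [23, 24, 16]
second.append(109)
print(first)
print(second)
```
[23, 24, 16]
[9, 5, 7, 109]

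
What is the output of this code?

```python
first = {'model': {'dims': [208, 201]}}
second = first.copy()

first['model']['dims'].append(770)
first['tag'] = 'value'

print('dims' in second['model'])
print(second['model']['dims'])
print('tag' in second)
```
True
[208, 201, 770]
False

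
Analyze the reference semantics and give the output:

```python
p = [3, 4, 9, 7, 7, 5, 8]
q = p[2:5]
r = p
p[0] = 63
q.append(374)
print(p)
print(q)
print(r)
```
[63, 4, 9, 7, 7, 5, 8]
[9, 7, 7, 374]
[63, 4, 9, 7, 7, 5, 8]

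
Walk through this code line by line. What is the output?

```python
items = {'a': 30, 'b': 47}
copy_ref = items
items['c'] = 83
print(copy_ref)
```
{'a': 30, 'b': 47, 'c': 83}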